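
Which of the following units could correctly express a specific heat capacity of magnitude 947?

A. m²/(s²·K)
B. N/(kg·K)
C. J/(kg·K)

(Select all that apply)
A, C

specific heat capacity has SI base units: m^2 / (s^2 * K)

Checking each option against m^2 / (s^2 * K):
  A. m²/(s²·K): ✓ matches
  B. N/(kg·K): ✗ does not match
  C. J/(kg·K): ✓ matches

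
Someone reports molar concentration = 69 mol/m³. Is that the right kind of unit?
Yes

molar concentration has SI base units: mol / m^3
mol/m³ reduces to the same SI base units, so it is a valid unit for molar concentration.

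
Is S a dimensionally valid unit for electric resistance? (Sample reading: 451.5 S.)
No

electric resistance has SI base units: kg * m^2 / (A^2 * s^3)
S does NOT reduce to kg * m^2 / (A^2 * s^3); a valid unit for electric resistance would be e.g. Ω.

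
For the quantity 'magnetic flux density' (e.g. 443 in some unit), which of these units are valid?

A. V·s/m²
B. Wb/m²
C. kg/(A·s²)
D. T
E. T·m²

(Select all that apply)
A, B, C, D

magnetic flux density has SI base units: kg / (A * s^2)

Checking each option against kg / (A * s^2):
  A. V·s/m²: ✓ matches
  B. Wb/m²: ✓ matches
  C. kg/(A·s²): ✓ matches
  D. T: ✓ matches
  E. T·m²: ✗ does not match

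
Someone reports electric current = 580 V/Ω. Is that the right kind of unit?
Yes

electric current has SI base units: A
V/Ω reduces to the same SI base units, so it is a valid unit for electric current.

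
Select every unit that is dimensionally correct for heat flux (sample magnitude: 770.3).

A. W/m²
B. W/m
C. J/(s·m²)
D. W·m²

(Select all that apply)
A, C

heat flux has SI base units: kg / s^3

Checking each option against kg / s^3:
  A. W/m²: ✓ matches
  B. W/m: ✗ does not match
  C. J/(s·m²): ✓ matches
  D. W·m²: ✗ does not match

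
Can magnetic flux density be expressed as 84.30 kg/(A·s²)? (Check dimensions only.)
Yes

magnetic flux density has SI base units: kg / (A * s^2)
kg/(A·s²) reduces to the same SI base units, so it is a valid unit for magnetic flux density.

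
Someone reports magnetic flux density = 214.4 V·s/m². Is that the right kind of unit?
Yes

magnetic flux density has SI base units: kg / (A * s^2)
V·s/m² reduces to the same SI base units, so it is a valid unit for magnetic flux density.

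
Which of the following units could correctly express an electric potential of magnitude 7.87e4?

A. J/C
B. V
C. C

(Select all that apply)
A, B

electric potential has SI base units: kg * m^2 / (A * s^3)

Checking each option against kg * m^2 / (A * s^3):
  A. J/C: ✓ matches
  B. V: ✓ matches
  C. C: ✗ does not match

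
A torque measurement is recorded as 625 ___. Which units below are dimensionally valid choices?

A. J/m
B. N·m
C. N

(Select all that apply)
B

torque has SI base units: kg * m^2 / s^2

Checking each option against kg * m^2 / s^2:
  A. J/m: ✗ does not match
  B. N·m: ✓ matches
  C. N: ✗ does not match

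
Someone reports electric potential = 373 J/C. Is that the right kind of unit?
Yes

electric potential has SI base units: kg * m^2 / (A * s^3)
J/C reduces to the same SI base units, so it is a valid unit for electric potential.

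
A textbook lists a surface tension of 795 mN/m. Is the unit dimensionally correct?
Yes

surface tension has SI base units: kg / s^2
mN/m reduces to the same SI base units, so it is a valid unit for surface tension.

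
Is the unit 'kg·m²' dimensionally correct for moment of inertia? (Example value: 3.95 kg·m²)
Yes

moment of inertia has SI base units: kg * m^2
kg·m² reduces to the same SI base units, so it is a valid unit for moment of inertia.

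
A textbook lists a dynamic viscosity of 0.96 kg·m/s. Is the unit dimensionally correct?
No

dynamic viscosity has SI base units: kg / (m * s)
kg·m/s does NOT reduce to kg / (m * s); a valid unit for dynamic viscosity would be e.g. Pa·s.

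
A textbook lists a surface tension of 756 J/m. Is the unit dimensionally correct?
No

surface tension has SI base units: kg / s^2
J/m does NOT reduce to kg / s^2; a valid unit for surface tension would be e.g. N/m.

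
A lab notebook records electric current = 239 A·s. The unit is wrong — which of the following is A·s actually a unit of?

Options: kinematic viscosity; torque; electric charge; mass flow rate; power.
electric charge

electric current should have units dimensionally equivalent to A (e.g. A).
The given unit 'A·s' reduces to A * s. Of the listed options, that is the dimensionality of electric charge.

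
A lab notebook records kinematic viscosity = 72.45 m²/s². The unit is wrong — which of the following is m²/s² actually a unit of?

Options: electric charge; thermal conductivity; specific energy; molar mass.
specific energy

kinematic viscosity should have units dimensionally equivalent to m^2 / s (e.g. m²/s).
The given unit 'm²/s²' reduces to m^2 / s^2. Of the listed options, that is the dimensionality of specific energy.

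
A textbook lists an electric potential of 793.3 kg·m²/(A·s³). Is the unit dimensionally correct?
Yes

electric potential has SI base units: kg * m^2 / (A * s^3)
kg·m²/(A·s³) reduces to the same SI base units, so it is a valid unit for electric potential.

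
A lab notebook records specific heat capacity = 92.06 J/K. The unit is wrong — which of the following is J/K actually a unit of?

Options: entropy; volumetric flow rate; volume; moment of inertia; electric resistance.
entropy

specific heat capacity should have units dimensionally equivalent to m^2 / (s^2 * K) (e.g. J/(kg·K)).
The given unit 'J/K' reduces to kg * m^2 / (s^2 * K). Of the listed options, that is the dimensionality of entropy.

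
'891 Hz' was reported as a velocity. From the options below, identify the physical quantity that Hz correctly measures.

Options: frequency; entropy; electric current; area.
frequency

velocity should have units dimensionally equivalent to m / s (e.g. m/s).
The given unit 'Hz' reduces to 1 / s. Of the listed options, that is the dimensionality of frequency.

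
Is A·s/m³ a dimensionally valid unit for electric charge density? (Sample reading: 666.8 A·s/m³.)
Yes

electric charge density has SI base units: A * s / m^3
A·s/m³ reduces to the same SI base units, so it is a valid unit for electric charge density.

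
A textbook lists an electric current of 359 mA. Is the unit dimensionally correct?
Yes

electric current has SI base units: A
mA reduces to the same SI base units, so it is a valid unit for electric current.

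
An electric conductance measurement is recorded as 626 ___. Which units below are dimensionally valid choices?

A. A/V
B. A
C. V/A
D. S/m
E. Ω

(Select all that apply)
A

electric conductance has SI base units: A^2 * s^3 / (kg * m^2)

Checking each option against A^2 * s^3 / (kg * m^2):
  A. A/V: ✓ matches
  B. A: ✗ does not match
  C. V/A: ✗ does not match
  D. S/m: ✗ does not match
  E. Ω: ✗ does not match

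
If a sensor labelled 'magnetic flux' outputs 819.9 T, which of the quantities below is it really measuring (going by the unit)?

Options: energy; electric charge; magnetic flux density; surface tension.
magnetic flux density

magnetic flux should have units dimensionally equivalent to kg * m^2 / (A * s^2) (e.g. Wb).
The given unit 'T' reduces to kg / (A * s^2). Of the listed options, that is the dimensionality of magnetic flux density.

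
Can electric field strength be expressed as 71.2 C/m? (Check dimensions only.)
No

electric field strength has SI base units: kg * m / (A * s^3)
C/m does NOT reduce to kg * m / (A * s^3); a valid unit for electric field strength would be e.g. V/m.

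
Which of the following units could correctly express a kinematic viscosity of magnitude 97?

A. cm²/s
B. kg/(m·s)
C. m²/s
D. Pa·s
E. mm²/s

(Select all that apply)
A, C, E

kinematic viscosity has SI base units: m^2 / s

Checking each option against m^2 / s:
  A. cm²/s: ✓ matches
  B. kg/(m·s): ✗ does not match
  C. m²/s: ✓ matches
  D. Pa·s: ✗ does not match
  E. mm²/s: ✓ matches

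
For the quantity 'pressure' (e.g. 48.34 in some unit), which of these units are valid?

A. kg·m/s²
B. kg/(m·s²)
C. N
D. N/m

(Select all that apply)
B

pressure has SI base units: kg / (m * s^2)

Checking each option against kg / (m * s^2):
  A. kg·m/s²: ✗ does not match
  B. kg/(m·s²): ✓ matches
  C. N: ✗ does not match
  D. N/m: ✗ does not match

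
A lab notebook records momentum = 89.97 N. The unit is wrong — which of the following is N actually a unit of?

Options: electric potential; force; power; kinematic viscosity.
force

momentum should have units dimensionally equivalent to kg * m / s (e.g. kg·m/s).
The given unit 'N' reduces to kg * m / s^2. Of the listed options, that is the dimensionality of force.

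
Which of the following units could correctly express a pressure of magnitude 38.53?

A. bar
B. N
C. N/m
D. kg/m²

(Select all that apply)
A

pressure has SI base units: kg / (m * s^2)

Checking each option against kg / (m * s^2):
  A. bar: ✓ matches
  B. N: ✗ does not match
  C. N/m: ✗ does not match
  D. kg/m²: ✗ does not match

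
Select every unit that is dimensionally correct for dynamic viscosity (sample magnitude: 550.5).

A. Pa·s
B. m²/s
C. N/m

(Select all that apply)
A

dynamic viscosity has SI base units: kg / (m * s)

Checking each option against kg / (m * s):
  A. Pa·s: ✓ matches
  B. m²/s: ✗ does not match
  C. N/m: ✗ does not match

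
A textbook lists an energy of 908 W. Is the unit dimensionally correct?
No

energy has SI base units: kg * m^2 / s^2
W does NOT reduce to kg * m^2 / s^2; a valid unit for energy would be e.g. J.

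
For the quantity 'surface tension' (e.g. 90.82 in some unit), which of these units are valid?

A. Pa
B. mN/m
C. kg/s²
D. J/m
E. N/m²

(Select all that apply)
B, C

surface tension has SI base units: kg / s^2

Checking each option against kg / s^2:
  A. Pa: ✗ does not match
  B. mN/m: ✓ matches
  C. kg/s²: ✓ matches
  D. J/m: ✗ does not match
  E. N/m²: ✗ does not match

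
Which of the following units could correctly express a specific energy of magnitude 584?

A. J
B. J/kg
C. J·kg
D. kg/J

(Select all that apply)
B

specific energy has SI base units: m^2 / s^2

Checking each option against m^2 / s^2:
  A. J: ✗ does not match
  B. J/kg: ✓ matches
  C. J·kg: ✗ does not match
  D. kg/J: ✗ does not match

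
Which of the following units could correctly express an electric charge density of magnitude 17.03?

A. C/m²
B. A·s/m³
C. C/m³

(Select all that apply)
B, C

electric charge density has SI base units: A * s / m^3

Checking each option against A * s / m^3:
  A. C/m²: ✗ does not match
  B. A·s/m³: ✓ matches
  C. C/m³: ✓ matches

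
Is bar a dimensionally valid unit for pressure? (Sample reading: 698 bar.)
Yes

pressure has SI base units: kg / (m * s^2)
bar reduces to the same SI base units, so it is a valid unit for pressure.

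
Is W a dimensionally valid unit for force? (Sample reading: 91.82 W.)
No

force has SI base units: kg * m / s^2
W does NOT reduce to kg * m / s^2; a valid unit for force would be e.g. N.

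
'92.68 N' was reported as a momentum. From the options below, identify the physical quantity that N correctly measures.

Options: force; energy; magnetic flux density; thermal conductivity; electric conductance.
force

momentum should have units dimensionally equivalent to kg * m / s (e.g. kg·m/s).
The given unit 'N' reduces to kg * m / s^2. Of the listed options, that is the dimensionality of force.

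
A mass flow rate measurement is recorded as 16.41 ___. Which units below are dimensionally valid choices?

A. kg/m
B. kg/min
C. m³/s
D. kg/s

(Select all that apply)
B, D

mass flow rate has SI base units: kg / s

Checking each option against kg / s:
  A. kg/m: ✗ does not match
  B. kg/min: ✓ matches
  C. m³/s: ✗ does not match
  D. kg/s: ✓ matches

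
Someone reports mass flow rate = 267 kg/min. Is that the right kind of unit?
Yes

mass flow rate has SI base units: kg / s
kg/min reduces to the same SI base units, so it is a valid unit for mass flow rate.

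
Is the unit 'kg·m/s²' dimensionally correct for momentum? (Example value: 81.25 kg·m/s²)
No

momentum has SI base units: kg * m / s
kg·m/s² does NOT reduce to kg * m / s; a valid unit for momentum would be e.g. kg·m/s.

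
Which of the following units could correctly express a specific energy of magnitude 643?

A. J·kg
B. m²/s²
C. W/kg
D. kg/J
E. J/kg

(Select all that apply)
B, E

specific energy has SI base units: m^2 / s^2

Checking each option against m^2 / s^2:
  A. J·kg: ✗ does not match
  B. m²/s²: ✓ matches
  C. W/kg: ✗ does not match
  D. kg/J: ✗ does not match
  E. J/kg: ✓ matches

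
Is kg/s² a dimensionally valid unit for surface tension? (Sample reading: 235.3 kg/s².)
Yes

surface tension has SI base units: kg / s^2
kg/s² reduces to the same SI base units, so it is a valid unit for surface tension.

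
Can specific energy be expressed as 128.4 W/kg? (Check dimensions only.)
No

specific energy has SI base units: m^2 / s^2
W/kg does NOT reduce to m^2 / s^2; a valid unit for specific energy would be e.g. J/kg.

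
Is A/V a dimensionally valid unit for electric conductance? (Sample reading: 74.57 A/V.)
Yes

electric conductance has SI base units: A^2 * s^3 / (kg * m^2)
A/V reduces to the same SI base units, so it is a valid unit for electric conductance.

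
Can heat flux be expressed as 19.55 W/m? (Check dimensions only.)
No

heat flux has SI base units: kg / s^3
W/m does NOT reduce to kg / s^3; a valid unit for heat flux would be e.g. W/m².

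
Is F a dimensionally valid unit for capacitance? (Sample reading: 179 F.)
Yes

capacitance has SI base units: A^2 * s^4 / (kg * m^2)
F reduces to the same SI base units, so it is a valid unit for capacitance.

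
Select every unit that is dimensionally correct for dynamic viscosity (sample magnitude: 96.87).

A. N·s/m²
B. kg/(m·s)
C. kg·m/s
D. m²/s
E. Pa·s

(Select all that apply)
A, B, E

dynamic viscosity has SI base units: kg / (m * s)

Checking each option against kg / (m * s):
  A. N·s/m²: ✓ matches
  B. kg/(m·s): ✓ matches
  C. kg·m/s: ✗ does not match
  D. m²/s: ✗ does not match
  E. Pa·s: ✓ matches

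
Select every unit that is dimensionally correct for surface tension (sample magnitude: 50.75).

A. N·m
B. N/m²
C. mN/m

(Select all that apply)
C

surface tension has SI base units: kg / s^2

Checking each option against kg / s^2:
  A. N·m: ✗ does not match
  B. N/m²: ✗ does not match
  C. mN/m: ✓ matches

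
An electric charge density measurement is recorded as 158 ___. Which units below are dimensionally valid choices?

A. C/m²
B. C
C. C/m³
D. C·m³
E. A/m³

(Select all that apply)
C

electric charge density has SI base units: A * s / m^3

Checking each option against A * s / m^3:
  A. C/m²: ✗ does not match
  B. C: ✗ does not match
  C. C/m³: ✓ matches
  D. C·m³: ✗ does not match
  E. A/m³: ✗ does not match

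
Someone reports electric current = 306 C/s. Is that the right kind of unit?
Yes

electric current has SI base units: A
C/s reduces to the same SI base units, so it is a valid unit for electric current.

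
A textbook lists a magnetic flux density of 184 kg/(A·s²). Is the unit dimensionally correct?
Yes

magnetic flux density has SI base units: kg / (A * s^2)
kg/(A·s²) reduces to the same SI base units, so it is a valid unit for magnetic flux density.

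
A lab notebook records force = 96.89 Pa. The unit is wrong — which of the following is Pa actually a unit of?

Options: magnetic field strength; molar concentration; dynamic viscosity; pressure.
pressure

force should have units dimensionally equivalent to kg * m / s^2 (e.g. N).
The given unit 'Pa' reduces to kg / (m * s^2). Of the listed options, that is the dimensionality of pressure.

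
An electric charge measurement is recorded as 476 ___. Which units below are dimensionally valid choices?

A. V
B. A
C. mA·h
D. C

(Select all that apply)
C, D

electric charge has SI base units: A * s

Checking each option against A * s:
  A. V: ✗ does not match
  B. A: ✗ does not match
  C. mA·h: ✓ matches
  D. C: ✓ matches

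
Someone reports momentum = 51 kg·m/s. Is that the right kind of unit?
Yes

momentum has SI base units: kg * m / s
kg·m/s reduces to the same SI base units, so it is a valid unit for momentum.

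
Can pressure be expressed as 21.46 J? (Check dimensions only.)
No

pressure has SI base units: kg / (m * s^2)
J does NOT reduce to kg / (m * s^2); a valid unit for pressure would be e.g. Pa.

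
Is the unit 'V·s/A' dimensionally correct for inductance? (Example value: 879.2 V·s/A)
Yes

inductance has SI base units: kg * m^2 / (A^2 * s^2)
V·s/A reduces to the same SI base units, so it is a valid unit for inductance.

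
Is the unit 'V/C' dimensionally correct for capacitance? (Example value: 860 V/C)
No

capacitance has SI base units: A^2 * s^4 / (kg * m^2)
V/C does NOT reduce to A^2 * s^4 / (kg * m^2); a valid unit for capacitance would be e.g. F.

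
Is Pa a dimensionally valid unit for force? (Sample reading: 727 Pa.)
No

force has SI base units: kg * m / s^2
Pa does NOT reduce to kg * m / s^2; a valid unit for force would be e.g. N.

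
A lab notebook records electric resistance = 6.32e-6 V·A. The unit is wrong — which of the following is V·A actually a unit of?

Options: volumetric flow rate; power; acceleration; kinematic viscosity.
power

electric resistance should have units dimensionally equivalent to kg * m^2 / (A^2 * s^3) (e.g. Ω).
The given unit 'V·A' reduces to kg * m^2 / s^3. Of the listed options, that is the dimensionality of power.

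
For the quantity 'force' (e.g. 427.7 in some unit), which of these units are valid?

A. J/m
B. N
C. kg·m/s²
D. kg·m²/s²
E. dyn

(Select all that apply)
A, B, C, E

force has SI base units: kg * m / s^2

Checking each option against kg * m / s^2:
  A. J/m: ✓ matches
  B. N: ✓ matches
  C. kg·m/s²: ✓ matches
  D. kg·m²/s²: ✗ does not match
  E. dyn: ✓ matches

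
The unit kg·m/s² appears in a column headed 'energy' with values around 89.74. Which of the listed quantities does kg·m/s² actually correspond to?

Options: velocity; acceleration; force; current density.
force

energy should have units dimensionally equivalent to kg * m^2 / s^2 (e.g. J).
The given unit 'kg·m/s²' reduces to kg * m / s^2. Of the listed options, that is the dimensionality of force.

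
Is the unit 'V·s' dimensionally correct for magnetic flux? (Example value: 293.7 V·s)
Yes

magnetic flux has SI base units: kg * m^2 / (A * s^2)
V·s reduces to the same SI base units, so it is a valid unit for magnetic flux.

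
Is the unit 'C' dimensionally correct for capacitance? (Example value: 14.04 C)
No

capacitance has SI base units: A^2 * s^4 / (kg * m^2)
C does NOT reduce to A^2 * s^4 / (kg * m^2); a valid unit for capacitance would be e.g. F.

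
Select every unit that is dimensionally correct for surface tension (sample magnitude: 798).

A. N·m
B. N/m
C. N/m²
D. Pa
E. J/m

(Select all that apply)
B

surface tension has SI base units: kg / s^2

Checking each option against kg / s^2:
  A. N·m: ✗ does not match
  B. N/m: ✓ matches
  C. N/m²: ✗ does not match
  D. Pa: ✗ does not match
  E. J/m: ✗ does not match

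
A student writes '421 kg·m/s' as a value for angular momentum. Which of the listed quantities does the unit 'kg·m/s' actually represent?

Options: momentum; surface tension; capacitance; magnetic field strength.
momentum

angular momentum should have units dimensionally equivalent to kg * m^2 / s (e.g. kg·m²/s).
The given unit 'kg·m/s' reduces to kg * m / s. Of the listed options, that is the dimensionality of momentum.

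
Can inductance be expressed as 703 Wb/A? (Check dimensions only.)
Yes

inductance has SI base units: kg * m^2 / (A^2 * s^2)
Wb/A reduces to the same SI base units, so it is a valid unit for inductance.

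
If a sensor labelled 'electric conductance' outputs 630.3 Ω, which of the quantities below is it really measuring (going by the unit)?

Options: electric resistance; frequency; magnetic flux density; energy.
electric resistance

electric conductance should have units dimensionally equivalent to A^2 * s^3 / (kg * m^2) (e.g. S).
The given unit 'Ω' reduces to kg * m^2 / (A^2 * s^3). Of the listed options, that is the dimensionality of electric resistance.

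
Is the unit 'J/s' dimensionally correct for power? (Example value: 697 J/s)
Yes

power has SI base units: kg * m^2 / s^3
J/s reduces to the same SI base units, so it is a valid unit for power.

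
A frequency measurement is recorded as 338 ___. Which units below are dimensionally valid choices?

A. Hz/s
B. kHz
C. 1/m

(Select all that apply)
B

frequency has SI base units: 1 / s

Checking each option against 1 / s:
  A. Hz/s: ✗ does not match
  B. kHz: ✓ matches
  C. 1/m: ✗ does not match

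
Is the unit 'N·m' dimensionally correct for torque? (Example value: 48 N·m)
Yes

torque has SI base units: kg * m^2 / s^2
N·m reduces to the same SI base units, so it is a valid unit for torque.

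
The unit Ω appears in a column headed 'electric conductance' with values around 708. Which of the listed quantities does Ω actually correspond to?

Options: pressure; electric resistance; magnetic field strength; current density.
electric resistance

electric conductance should have units dimensionally equivalent to A^2 * s^3 / (kg * m^2) (e.g. S).
The given unit 'Ω' reduces to kg * m^2 / (A^2 * s^3). Of the listed options, that is the dimensionality of electric resistance.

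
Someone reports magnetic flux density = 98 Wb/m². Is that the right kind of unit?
Yes

magnetic flux density has SI base units: kg / (A * s^2)
Wb/m² reduces to the same SI base units, so it is a valid unit for magnetic flux density.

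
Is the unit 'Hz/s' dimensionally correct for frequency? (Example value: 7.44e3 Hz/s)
No

frequency has SI base units: 1 / s
Hz/s does NOT reduce to 1 / s; a valid unit for frequency would be e.g. Hz.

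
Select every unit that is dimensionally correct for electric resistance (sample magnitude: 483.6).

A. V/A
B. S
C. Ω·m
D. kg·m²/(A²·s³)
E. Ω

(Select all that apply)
A, D, E

electric resistance has SI base units: kg * m^2 / (A^2 * s^3)

Checking each option against kg * m^2 / (A^2 * s^3):
  A. V/A: ✓ matches
  B. S: ✗ does not match
  C. Ω·m: ✗ does not match
  D. kg·m²/(A²·s³): ✓ matches
  E. Ω: ✓ matches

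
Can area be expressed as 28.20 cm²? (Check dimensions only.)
Yes

area has SI base units: m^2
cm² reduces to the same SI base units, so it is a valid unit for area.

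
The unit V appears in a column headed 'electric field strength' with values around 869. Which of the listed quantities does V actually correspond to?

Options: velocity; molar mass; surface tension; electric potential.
electric potential

electric field strength should have units dimensionally equivalent to kg * m / (A * s^3) (e.g. V/m).
The given unit 'V' reduces to kg * m^2 / (A * s^3). Of the listed options, that is the dimensionality of electric potential.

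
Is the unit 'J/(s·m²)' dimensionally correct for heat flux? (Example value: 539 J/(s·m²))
Yes

heat flux has SI base units: kg / s^3
J/(s·m²) reduces to the same SI base units, so it is a valid unit for heat flux.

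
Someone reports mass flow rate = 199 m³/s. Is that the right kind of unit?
No

mass flow rate has SI base units: kg / s
m³/s does NOT reduce to kg / s; a valid unit for mass flow rate would be e.g. kg/s.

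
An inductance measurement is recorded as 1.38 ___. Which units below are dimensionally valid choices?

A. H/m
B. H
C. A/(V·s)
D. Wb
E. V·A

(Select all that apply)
B

inductance has SI base units: kg * m^2 / (A^2 * s^2)

Checking each option against kg * m^2 / (A^2 * s^2):
  A. H/m: ✗ does not match
  B. H: ✓ matches
  C. A/(V·s): ✗ does not match
  D. Wb: ✗ does not match
  E. V·A: ✗ does not match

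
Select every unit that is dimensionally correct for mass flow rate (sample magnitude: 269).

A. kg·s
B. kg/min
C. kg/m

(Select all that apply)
B

mass flow rate has SI base units: kg / s

Checking each option against kg / s:
  A. kg·s: ✗ does not match
  B. kg/min: ✓ matches
  C. kg/m: ✗ does not match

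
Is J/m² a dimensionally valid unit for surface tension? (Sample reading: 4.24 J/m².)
Yes

surface tension has SI base units: kg / s^2
J/m² reduces to the same SI base units, so it is a valid unit for surface tension.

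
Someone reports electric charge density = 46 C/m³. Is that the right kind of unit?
Yes

electric charge density has SI base units: A * s / m^3
C/m³ reduces to the same SI base units, so it is a valid unit for electric charge density.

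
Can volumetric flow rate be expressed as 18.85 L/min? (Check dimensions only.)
Yes

volumetric flow rate has SI base units: m^3 / s
L/min reduces to the same SI base units, so it is a valid unit for volumetric flow rate.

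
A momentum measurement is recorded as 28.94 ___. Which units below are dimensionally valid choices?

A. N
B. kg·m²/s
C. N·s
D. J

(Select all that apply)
C

momentum has SI base units: kg * m / s

Checking each option against kg * m / s:
  A. N: ✗ does not match
  B. kg·m²/s: ✗ does not match
  C. N·s: ✓ matches
  D. J: ✗ does not match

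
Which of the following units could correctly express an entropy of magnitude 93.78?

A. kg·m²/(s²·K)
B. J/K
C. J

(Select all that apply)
A, B

entropy has SI base units: kg * m^2 / (s^2 * K)

Checking each option against kg * m^2 / (s^2 * K):
  A. kg·m²/(s²·K): ✓ matches
  B. J/K: ✓ matches
  C. J: ✗ does not match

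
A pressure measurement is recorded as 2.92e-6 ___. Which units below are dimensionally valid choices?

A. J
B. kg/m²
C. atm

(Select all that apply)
C

pressure has SI base units: kg / (m * s^2)

Checking each option against kg / (m * s^2):
  A. J: ✗ does not match
  B. kg/m²: ✗ does not match
  C. atm: ✓ matches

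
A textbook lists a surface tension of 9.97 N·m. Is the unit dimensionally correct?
No

surface tension has SI base units: kg / s^2
N·m does NOT reduce to kg / s^2; a valid unit for surface tension would be e.g. N/m.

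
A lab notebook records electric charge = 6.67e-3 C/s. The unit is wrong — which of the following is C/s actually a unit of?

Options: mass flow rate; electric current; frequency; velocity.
electric current

electric charge should have units dimensionally equivalent to A * s (e.g. C).
The given unit 'C/s' reduces to A. Of the listed options, that is the dimensionality of electric current.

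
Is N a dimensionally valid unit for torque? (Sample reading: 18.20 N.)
No

torque has SI base units: kg * m^2 / s^2
N does NOT reduce to kg * m^2 / s^2; a valid unit for torque would be e.g. N·m.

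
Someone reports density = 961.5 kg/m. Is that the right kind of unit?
No

density has SI base units: kg / m^3
kg/m does NOT reduce to kg / m^3; a valid unit for density would be e.g. kg/m³.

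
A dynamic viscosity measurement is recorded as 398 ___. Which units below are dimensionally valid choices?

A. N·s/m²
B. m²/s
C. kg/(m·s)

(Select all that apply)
A, C

dynamic viscosity has SI base units: kg / (m * s)

Checking each option against kg / (m * s):
  A. N·s/m²: ✓ matches
  B. m²/s: ✗ does not match
  C. kg/(m·s): ✓ matches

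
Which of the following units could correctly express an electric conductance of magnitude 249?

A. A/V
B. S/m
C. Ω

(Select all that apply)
A

electric conductance has SI base units: A^2 * s^3 / (kg * m^2)

Checking each option against A^2 * s^3 / (kg * m^2):
  A. A/V: ✓ matches
  B. S/m: ✗ does not match
  C. Ω: ✗ does not match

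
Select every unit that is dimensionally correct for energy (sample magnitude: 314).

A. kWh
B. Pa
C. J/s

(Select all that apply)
A

energy has SI base units: kg * m^2 / s^2

Checking each option against kg * m^2 / s^2:
  A. kWh: ✓ matches
  B. Pa: ✗ does not match
  C. J/s: ✗ does not match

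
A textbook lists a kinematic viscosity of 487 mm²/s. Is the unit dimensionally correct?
Yes

kinematic viscosity has SI base units: m^2 / s
mm²/s reduces to the same SI base units, so it is a valid unit for kinematic viscosity.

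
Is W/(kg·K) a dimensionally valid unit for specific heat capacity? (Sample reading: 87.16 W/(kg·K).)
No

specific heat capacity has SI base units: m^2 / (s^2 * K)
W/(kg·K) does NOT reduce to m^2 / (s^2 * K); a valid unit for specific heat capacity would be e.g. J/(kg·K).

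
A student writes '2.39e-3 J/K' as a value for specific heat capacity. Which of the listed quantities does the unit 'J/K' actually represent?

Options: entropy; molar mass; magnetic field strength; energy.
entropy

specific heat capacity should have units dimensionally equivalent to m^2 / (s^2 * K) (e.g. J/(kg·K)).
The given unit 'J/K' reduces to kg * m^2 / (s^2 * K). Of the listed options, that is the dimensionality of entropy.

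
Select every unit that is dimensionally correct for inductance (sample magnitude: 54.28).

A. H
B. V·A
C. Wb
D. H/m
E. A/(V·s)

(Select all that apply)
A

inductance has SI base units: kg * m^2 / (A^2 * s^2)

Checking each option against kg * m^2 / (A^2 * s^2):
  A. H: ✓ matches
  B. V·A: ✗ does not match
  C. Wb: ✗ does not match
  D. H/m: ✗ does not match
  E. A/(V·s): ✗ does not match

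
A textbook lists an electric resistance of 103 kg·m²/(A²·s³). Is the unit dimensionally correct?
Yes

electric resistance has SI base units: kg * m^2 / (A^2 * s^3)
kg·m²/(A²·s³) reduces to the same SI base units, so it is a valid unit for electric resistance.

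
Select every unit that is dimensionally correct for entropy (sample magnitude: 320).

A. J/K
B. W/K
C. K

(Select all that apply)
A

entropy has SI base units: kg * m^2 / (s^2 * K)

Checking each option against kg * m^2 / (s^2 * K):
  A. J/K: ✓ matches
  B. W/K: ✗ does not match
  C. K: ✗ does not match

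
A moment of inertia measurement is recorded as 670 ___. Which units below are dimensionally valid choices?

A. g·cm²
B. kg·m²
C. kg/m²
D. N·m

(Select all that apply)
A, B

moment of inertia has SI base units: kg * m^2

Checking each option against kg * m^2:
  A. g·cm²: ✓ matches
  B. kg·m²: ✓ matches
  C. kg/m²: ✗ does not match
  D. N·m: ✗ does not match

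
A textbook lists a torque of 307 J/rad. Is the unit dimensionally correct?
Yes

torque has SI base units: kg * m^2 / s^2
J/rad reduces to the same SI base units, so it is a valid unit for torque.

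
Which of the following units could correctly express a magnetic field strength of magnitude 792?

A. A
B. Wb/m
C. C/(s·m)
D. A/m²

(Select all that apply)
C

magnetic field strength has SI base units: A / m

Checking each option against A / m:
  A. A: ✗ does not match
  B. Wb/m: ✗ does not match
  C. C/(s·m): ✓ matches
  D. A/m²: ✗ does not match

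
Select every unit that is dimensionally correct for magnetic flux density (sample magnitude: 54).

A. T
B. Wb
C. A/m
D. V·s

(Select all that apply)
A

magnetic flux density has SI base units: kg / (A * s^2)

Checking each option against kg / (A * s^2):
  A. T: ✓ matches
  B. Wb: ✗ does not match
  C. A/m: ✗ does not match
  D. V·s: ✗ does not match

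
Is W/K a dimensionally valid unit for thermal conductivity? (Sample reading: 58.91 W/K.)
No

thermal conductivity has SI base units: kg * m / (s^3 * K)
W/K does NOT reduce to kg * m / (s^3 * K); a valid unit for thermal conductivity would be e.g. W/(m·K).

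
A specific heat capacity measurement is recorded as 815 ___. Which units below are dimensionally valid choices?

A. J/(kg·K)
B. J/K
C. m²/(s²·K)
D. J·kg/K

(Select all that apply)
A, C

specific heat capacity has SI base units: m^2 / (s^2 * K)

Checking each option against m^2 / (s^2 * K):
  A. J/(kg·K): ✓ matches
  B. J/K: ✗ does not match
  C. m²/(s²·K): ✓ matches
  D. J·kg/K: ✗ does not match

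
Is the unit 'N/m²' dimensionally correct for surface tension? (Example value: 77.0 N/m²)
No

surface tension has SI base units: kg / s^2
N/m² does NOT reduce to kg / s^2; a valid unit for surface tension would be e.g. N/m.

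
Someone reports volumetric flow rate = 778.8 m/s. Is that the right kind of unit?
No

volumetric flow rate has SI base units: m^3 / s
m/s does NOT reduce to m^3 / s; a valid unit for volumetric flow rate would be e.g. m³/s.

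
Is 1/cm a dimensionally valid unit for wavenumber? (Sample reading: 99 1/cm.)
Yes

wavenumber has SI base units: 1 / m
1/cm reduces to the same SI base units, so it is a valid unit for wavenumber.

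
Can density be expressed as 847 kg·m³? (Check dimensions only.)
No

density has SI base units: kg / m^3
kg·m³ does NOT reduce to kg / m^3; a valid unit for density would be e.g. kg/m³.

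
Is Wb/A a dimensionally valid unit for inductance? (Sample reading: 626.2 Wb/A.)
Yes

inductance has SI base units: kg * m^2 / (A^2 * s^2)
Wb/A reduces to the same SI base units, so it is a valid unit for inductance.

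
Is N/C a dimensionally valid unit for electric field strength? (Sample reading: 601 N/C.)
Yes

electric field strength has SI base units: kg * m / (A * s^3)
N/C reduces to the same SI base units, so it is a valid unit for electric field strength.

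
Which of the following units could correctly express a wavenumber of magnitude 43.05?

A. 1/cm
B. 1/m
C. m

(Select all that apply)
A, B

wavenumber has SI base units: 1 / m

Checking each option against 1 / m:
  A. 1/cm: ✓ matches
  B. 1/m: ✓ matches
  C. m: ✗ does not match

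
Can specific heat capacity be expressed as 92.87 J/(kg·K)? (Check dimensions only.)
Yes

specific heat capacity has SI base units: m^2 / (s^2 * K)
J/(kg·K) reduces to the same SI base units, so it is a valid unit for specific heat capacity.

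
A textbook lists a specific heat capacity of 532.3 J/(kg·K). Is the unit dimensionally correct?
Yes

specific heat capacity has SI base units: m^2 / (s^2 * K)
J/(kg·K) reduces to the same SI base units, so it is a valid unit for specific heat capacity.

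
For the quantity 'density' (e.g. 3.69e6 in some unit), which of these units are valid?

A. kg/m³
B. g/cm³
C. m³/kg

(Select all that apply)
A, B

density has SI base units: kg / m^3

Checking each option against kg / m^3:
  A. kg/m³: ✓ matches
  B. g/cm³: ✓ matches
  C. m³/kg: ✗ does not match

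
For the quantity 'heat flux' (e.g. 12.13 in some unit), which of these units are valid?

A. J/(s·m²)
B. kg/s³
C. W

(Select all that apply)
A, B

heat flux has SI base units: kg / s^3

Checking each option against kg / s^3:
  A. J/(s·m²): ✓ matches
  B. kg/s³: ✓ matches
  C. W: ✗ does not match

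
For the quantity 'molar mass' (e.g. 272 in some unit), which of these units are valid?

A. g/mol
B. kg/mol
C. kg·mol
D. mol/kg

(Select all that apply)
A, B

molar mass has SI base units: kg / mol

Checking each option against kg / mol:
  A. g/mol: ✓ matches
  B. kg/mol: ✓ matches
  C. kg·mol: ✗ does not match
  D. mol/kg: ✗ does not match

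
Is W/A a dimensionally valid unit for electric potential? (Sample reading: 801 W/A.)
Yes

electric potential has SI base units: kg * m^2 / (A * s^3)
W/A reduces to the same SI base units, so it is a valid unit for electric potential.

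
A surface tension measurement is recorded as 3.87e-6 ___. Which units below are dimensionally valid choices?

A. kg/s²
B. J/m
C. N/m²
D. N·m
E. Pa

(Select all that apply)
A

surface tension has SI base units: kg / s^2

Checking each option against kg / s^2:
  A. kg/s²: ✓ matches
  B. J/m: ✗ does not match
  C. N/m²: ✗ does not match
  D. N·m: ✗ does not match
  E. Pa: ✗ does not match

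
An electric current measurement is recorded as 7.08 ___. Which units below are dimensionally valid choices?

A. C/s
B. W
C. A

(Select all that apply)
A, C

electric current has SI base units: A

Checking each option against A:
  A. C/s: ✓ matches
  B. W: ✗ does not match
  C. A: ✓ matches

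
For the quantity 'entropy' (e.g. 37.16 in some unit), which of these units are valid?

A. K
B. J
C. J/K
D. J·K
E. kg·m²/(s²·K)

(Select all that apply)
C, E

entropy has SI base units: kg * m^2 / (s^2 * K)

Checking each option against kg * m^2 / (s^2 * K):
  A. K: ✗ does not match
  B. J: ✗ does not match
  C. J/K: ✓ matches
  D. J·K: ✗ does not match
  E. kg·m²/(s²·K): ✓ matches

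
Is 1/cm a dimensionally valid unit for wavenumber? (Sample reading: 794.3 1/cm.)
Yes

wavenumber has SI base units: 1 / m
1/cm reduces to the same SI base units, so it is a valid unit for wavenumber.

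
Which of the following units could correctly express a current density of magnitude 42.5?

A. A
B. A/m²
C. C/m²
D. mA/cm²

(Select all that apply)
B, D

current density has SI base units: A / m^2

Checking each option against A / m^2:
  A. A: ✗ does not match
  B. A/m²: ✓ matches
  C. C/m²: ✗ does not match
  D. mA/cm²: ✓ matches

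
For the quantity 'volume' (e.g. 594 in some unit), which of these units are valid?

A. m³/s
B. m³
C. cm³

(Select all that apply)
B, C

volume has SI base units: m^3

Checking each option against m^3:
  A. m³/s: ✗ does not match
  B. m³: ✓ matches
  C. cm³: ✓ matches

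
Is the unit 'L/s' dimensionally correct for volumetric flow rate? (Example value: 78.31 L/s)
Yes

volumetric flow rate has SI base units: m^3 / s
L/s reduces to the same SI base units, so it is a valid unit for volumetric flow rate.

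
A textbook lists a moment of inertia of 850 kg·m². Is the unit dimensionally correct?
Yes

moment of inertia has SI base units: kg * m^2
kg·m² reduces to the same SI base units, so it is a valid unit for moment of inertia.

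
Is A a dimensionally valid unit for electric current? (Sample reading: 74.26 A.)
Yes

electric current has SI base units: A
A reduces to the same SI base units, so it is a valid unit for electric current.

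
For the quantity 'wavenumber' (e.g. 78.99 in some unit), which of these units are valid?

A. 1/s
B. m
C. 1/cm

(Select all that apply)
C

wavenumber has SI base units: 1 / m

Checking each option against 1 / m:
  A. 1/s: ✗ does not match
  B. m: ✗ does not match
  C. 1/cm: ✓ matches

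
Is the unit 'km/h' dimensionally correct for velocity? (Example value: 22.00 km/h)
Yes

velocity has SI base units: m / s
km/h reduces to the same SI base units, so it is a valid unit for velocity.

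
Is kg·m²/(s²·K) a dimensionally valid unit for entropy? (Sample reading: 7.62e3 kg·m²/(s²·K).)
Yes

entropy has SI base units: kg * m^2 / (s^2 * K)
kg·m²/(s²·K) reduces to the same SI base units, so it is a valid unit for entropy.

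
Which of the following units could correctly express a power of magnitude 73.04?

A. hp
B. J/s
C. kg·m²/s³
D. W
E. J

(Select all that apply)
A, B, C, D

power has SI base units: kg * m^2 / s^3

Checking each option against kg * m^2 / s^3:
  A. hp: ✓ matches
  B. J/s: ✓ matches
  C. kg·m²/s³: ✓ matches
  D. W: ✓ matches
  E. J: ✗ does not match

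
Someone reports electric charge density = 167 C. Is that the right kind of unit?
No

electric charge density has SI base units: A * s / m^3
C does NOT reduce to A * s / m^3; a valid unit for electric charge density would be e.g. C/m³.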